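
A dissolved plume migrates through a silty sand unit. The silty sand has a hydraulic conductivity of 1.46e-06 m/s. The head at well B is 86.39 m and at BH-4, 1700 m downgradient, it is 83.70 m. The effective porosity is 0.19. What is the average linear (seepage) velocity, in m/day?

0.00105

Convert K: 1.46e-06 m/s × 86400 = 0.1261 m/day.
Hydraulic gradient i = (86.39 − 83.70) / 1700 = 2.69 / 1700 = 0.001582.
Darcy flux q = K · i = 0.1261 × 0.001582 = 0.0001996 m/day.
Seepage velocity v = q / n_e = 0.0001996 / 0.19 = 0.001051 m/day.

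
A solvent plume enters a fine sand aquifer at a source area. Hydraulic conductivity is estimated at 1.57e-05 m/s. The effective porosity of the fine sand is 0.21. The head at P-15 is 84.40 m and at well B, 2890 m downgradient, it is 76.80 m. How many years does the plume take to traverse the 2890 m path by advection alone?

Convert K: 1.57e-05 m/s × 86400 = 1.356 m/day.
Hydraulic gradient i = (84.40 − 76.80) / 2890 = 7.6 / 2890 = 0.002630.
Darcy flux q = K · i = 1.356 × 0.002630 = 0.003567 m/day.
Seepage velocity v = q / n_e = 0.003567 / 0.21 = 0.01699 m/day.
Travel time t = L / v = 2890 / 0.01699 = 1.701e+05 days = 465.8 years.

466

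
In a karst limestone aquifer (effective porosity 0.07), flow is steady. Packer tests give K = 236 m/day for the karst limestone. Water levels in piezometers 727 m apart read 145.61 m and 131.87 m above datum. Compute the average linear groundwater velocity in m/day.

63.7

Hydraulic gradient i = (145.61 − 131.87) / 727 = 13.74 / 727 = 0.01890.
Darcy flux q = K · i = 236.0 × 0.01890 = 4.460 m/day.
Seepage velocity v = q / n_e = 4.460 / 0.07 = 63.72 m/day.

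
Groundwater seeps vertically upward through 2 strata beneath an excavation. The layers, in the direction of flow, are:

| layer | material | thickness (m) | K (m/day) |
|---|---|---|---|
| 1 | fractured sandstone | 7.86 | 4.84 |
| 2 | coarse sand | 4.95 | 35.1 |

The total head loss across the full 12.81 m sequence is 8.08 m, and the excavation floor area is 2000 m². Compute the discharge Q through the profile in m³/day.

Flow is perpendicular to layering, so the layers act in series and the equivalent K is the thickness-weighted harmonic mean.
Total thickness L = 7.86 + 4.95 = 12.81 m.
Σ(b_i/K_i) = 7.86/4.84 + 4.95/35.1 = 1.765 d.
K_eq = L / Σ(b_i/K_i) = 12.81 / 1.765 = 7.258 m/day.
Q = K_eq · A · (Δh/L) = 7.258 × 2000 × (8.08/12.81) = 9156 m³/day.

9160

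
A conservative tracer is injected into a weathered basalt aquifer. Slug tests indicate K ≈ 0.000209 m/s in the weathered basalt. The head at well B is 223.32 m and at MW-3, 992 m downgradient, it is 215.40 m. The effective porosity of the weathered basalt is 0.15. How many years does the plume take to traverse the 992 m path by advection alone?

Convert K: 0.000209 m/s × 86400 = 18.06 m/day.
Hydraulic gradient i = (223.32 − 215.40) / 992 = 7.92 / 992 = 0.007984.
Darcy flux q = K · i = 18.06 × 0.007984 = 0.1442 m/day.
Seepage velocity v = q / n_e = 0.1442 / 0.15 = 0.9611 m/day.
Travel time t = L / v = 992 / 0.9611 = 1032 days = 2.826 years.

2.83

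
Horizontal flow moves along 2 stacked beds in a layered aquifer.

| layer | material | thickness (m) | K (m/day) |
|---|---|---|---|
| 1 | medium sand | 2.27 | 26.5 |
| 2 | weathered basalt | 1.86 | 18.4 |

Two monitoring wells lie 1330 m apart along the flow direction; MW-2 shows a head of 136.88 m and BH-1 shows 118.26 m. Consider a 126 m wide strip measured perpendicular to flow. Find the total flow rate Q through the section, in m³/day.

Flow is parallel to layering, so each bed carries its own Darcy discharge and the transmissivities add.
Σ(K_i·b_i) = 26.5×2.27 + 18.4×1.86 = 94.38 m²/day.
Hydraulic gradient i = (136.88 − 118.26) / 1330 = 18.62 / 1330 = 0.01400.
Q = Σ(K_i·b_i) · W · i = 94.38 × 126 × 0.01400 = 166.5 m³/day.

166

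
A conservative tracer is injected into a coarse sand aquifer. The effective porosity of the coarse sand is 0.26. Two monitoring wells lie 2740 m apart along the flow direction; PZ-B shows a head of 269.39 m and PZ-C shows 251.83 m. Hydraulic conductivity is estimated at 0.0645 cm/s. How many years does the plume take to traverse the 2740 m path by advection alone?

5.46

Convert K: 0.0645 cm/s × 864 = 55.73 m/day.
Hydraulic gradient i = (269.39 − 251.83) / 2740 = 17.56 / 2740 = 0.006409.
Darcy flux q = K · i = 55.73 × 0.006409 = 0.3571 m/day.
Seepage velocity v = q / n_e = 0.3571 / 0.26 = 1.374 m/day.
Travel time t = L / v = 2740 / 1.374 = 1995 days = 5.461 years.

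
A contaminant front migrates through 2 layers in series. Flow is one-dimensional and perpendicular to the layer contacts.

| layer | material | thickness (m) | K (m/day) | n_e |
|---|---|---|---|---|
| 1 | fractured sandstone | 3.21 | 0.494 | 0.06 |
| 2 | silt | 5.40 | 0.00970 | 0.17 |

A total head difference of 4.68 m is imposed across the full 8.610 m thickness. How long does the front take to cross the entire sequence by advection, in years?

With flow normal to the layers, continuity requires the same specific discharge q through every layer.
Σ(b_i/K_i) = 3.21/0.494 + 5.40/0.00970 = 563.2 d.
q = Δh / Σ(b_i/K_i) = 4.68 / 563.2 = 0.008310 m/day.
In each layer the seepage velocity is v_i = q/n_i, so the layer transit time is t_i = b_i·n_i / q:
  layer 1 (fractured sandstone): t_1 = 3.21 × 0.06 / 0.008310 = 23.18 d
  layer 2 (silt): t_2 = 5.40 × 0.17 / 0.008310 = 110.5 d
Total t = Σ t_i = 133.7 days = 0.3659 years.

0.366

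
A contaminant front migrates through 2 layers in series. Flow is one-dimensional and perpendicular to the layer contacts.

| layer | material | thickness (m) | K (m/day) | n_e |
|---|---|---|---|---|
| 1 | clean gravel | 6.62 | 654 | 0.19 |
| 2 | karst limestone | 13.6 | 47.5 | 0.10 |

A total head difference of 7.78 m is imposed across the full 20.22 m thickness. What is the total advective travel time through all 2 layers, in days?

0.0997

With flow normal to the layers, continuity requires the same specific discharge q through every layer.
Σ(b_i/K_i) = 6.62/654 + 13.6/47.5 = 0.2964 d.
q = Δh / Σ(b_i/K_i) = 7.78 / 0.2964 = 26.24 m/day.
In each layer the seepage velocity is v_i = q/n_i, so the layer transit time is t_i = b_i·n_i / q:
  layer 1 (clean gravel): t_1 = 6.62 × 0.19 / 26.24 = 0.04793 d
  layer 2 (karst limestone): t_2 = 13.6 × 0.10 / 26.24 = 0.05182 d
Total t = Σ t_i = 0.09974 days.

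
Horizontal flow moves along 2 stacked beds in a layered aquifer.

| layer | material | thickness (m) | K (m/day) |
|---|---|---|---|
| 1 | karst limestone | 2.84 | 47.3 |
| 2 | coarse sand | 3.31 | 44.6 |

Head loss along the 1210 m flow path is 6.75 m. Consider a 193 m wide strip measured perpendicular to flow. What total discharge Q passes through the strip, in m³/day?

Flow is parallel to layering, so each bed carries its own Darcy discharge and the transmissivities add.
Σ(K_i·b_i) = 47.3×2.84 + 44.6×3.31 = 282.0 m²/day.
Hydraulic gradient i = Δh / L = 6.75 / 1210 = 0.005579.
Q = Σ(K_i·b_i) · W · i = 282.0 × 193 × 0.005579 = 303.6 m³/day.

304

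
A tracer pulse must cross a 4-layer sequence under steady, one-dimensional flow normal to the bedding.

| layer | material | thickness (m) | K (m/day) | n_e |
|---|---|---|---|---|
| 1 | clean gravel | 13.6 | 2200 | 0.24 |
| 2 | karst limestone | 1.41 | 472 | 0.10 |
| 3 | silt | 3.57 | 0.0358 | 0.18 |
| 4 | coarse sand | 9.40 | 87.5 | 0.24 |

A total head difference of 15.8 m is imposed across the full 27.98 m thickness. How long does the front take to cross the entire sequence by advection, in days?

39.8

With flow normal to the layers, continuity requires the same specific discharge q through every layer.
Σ(b_i/K_i) = 13.6/2200 + 1.41/472 + 3.57/0.0358 + 9.40/87.5 = 99.84 d.
q = Δh / Σ(b_i/K_i) = 15.8 / 99.84 = 0.1583 m/day.
In each layer the seepage velocity is v_i = q/n_i, so the layer transit time is t_i = b_i·n_i / q:
  layer 1 (clean gravel): t_1 = 13.6 × 0.24 / 0.1583 = 20.62 d
  layer 2 (karst limestone): t_2 = 1.41 × 0.10 / 0.1583 = 0.8910 d
  layer 3 (silt): t_3 = 3.57 × 0.18 / 0.1583 = 4.060 d
  layer 4 (coarse sand): t_4 = 9.40 × 0.24 / 0.1583 = 14.26 d
Total t = Σ t_i = 39.83 days.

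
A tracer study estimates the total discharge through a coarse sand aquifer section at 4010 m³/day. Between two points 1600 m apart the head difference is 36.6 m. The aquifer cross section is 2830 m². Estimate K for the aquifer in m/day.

Hydraulic gradient i = Δh / L = 36.6 / 1600 = 0.02287.
From Q = K·A·i, K = Q / (A·i) = 4010 / (2830 × 0.02287) = 61.94 m/day.

61.9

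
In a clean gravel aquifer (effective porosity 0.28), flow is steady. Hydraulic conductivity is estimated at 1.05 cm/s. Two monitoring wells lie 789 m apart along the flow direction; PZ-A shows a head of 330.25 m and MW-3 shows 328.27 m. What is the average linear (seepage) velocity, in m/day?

Convert K: 1.05 cm/s × 864 = 907.2 m/day.
Hydraulic gradient i = (330.25 − 328.27) / 789 = 1.98 / 789 = 0.002510.
Darcy flux q = K · i = 907.2 × 0.002510 = 2.277 m/day.
Seepage velocity v = q / n_e = 2.277 / 0.28 = 8.131 m/day.

8.13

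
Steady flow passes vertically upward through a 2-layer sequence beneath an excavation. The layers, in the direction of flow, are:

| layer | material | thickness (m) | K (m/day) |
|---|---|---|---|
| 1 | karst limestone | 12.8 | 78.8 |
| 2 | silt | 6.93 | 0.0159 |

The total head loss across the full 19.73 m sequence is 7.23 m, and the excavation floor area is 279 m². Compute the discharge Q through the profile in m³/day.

4.63

Flow is perpendicular to layering, so the layers act in series and the equivalent K is the thickness-weighted harmonic mean.
Total thickness L = 12.8 + 6.93 = 19.73 m.
Σ(b_i/K_i) = 12.8/78.8 + 6.93/0.0159 = 436.0 d.
K_eq = L / Σ(b_i/K_i) = 19.73 / 436.0 = 0.04525 m/day.
Q = K_eq · A · (Δh/L) = 0.04525 × 279 × (7.23/19.73) = 4.626 m³/day.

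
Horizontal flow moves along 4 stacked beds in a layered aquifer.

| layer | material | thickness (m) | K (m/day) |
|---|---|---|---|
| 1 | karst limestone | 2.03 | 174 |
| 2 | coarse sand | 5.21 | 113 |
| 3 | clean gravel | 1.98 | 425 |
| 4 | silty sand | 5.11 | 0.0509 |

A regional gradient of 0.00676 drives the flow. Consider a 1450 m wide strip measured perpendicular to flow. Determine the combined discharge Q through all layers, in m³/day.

17500

Flow is parallel to layering, so each bed carries its own Darcy discharge and the transmissivities add.
Σ(K_i·b_i) = 174×2.03 + 113×5.21 + 425×1.98 + 0.0509×5.11 = 1784 m²/day.
Hydraulic gradient i = 0.00676.
Q = Σ(K_i·b_i) · W · i = 1784 × 1450 × 0.006760 = 17484 m³/day.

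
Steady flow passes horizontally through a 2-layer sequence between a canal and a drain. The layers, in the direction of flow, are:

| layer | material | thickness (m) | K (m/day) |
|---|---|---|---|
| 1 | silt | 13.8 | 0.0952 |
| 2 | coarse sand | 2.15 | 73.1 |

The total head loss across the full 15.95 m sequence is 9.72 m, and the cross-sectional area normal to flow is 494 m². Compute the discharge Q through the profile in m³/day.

Flow is perpendicular to layering, so the layers act in series and the equivalent K is the thickness-weighted harmonic mean.
Total thickness L = 13.8 + 2.15 = 15.95 m.
Σ(b_i/K_i) = 13.8/0.0952 + 2.15/73.1 = 145.0 d.
K_eq = L / Σ(b_i/K_i) = 15.95 / 145.0 = 0.1100 m/day.
Q = K_eq · A · (Δh/L) = 0.1100 × 494 × (9.72/15.95) = 33.12 m³/day.

33.1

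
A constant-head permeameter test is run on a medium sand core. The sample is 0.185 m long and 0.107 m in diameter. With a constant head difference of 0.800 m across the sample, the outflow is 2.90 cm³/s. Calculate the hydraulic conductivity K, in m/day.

Cross-sectional area A = π·(d/2)² = π × (0.107/2)² = 0.008992 m².
Convert discharge: 2.90 cm³/s = 2.900e-06 m³/s.
Darcy's law rearranged: K = Q·L / (A·Δh) = 2.900e-06 × 0.185 / (0.008992 × 0.800) = 7.458e-05 m/s = 6.444 m/day.

6.44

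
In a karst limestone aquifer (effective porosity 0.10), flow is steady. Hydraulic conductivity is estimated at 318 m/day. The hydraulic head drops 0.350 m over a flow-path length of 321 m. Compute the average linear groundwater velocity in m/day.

3.47

Hydraulic gradient i = Δh / L = 0.350 / 321 = 0.001090.
Darcy flux q = K · i = 318.0 × 0.001090 = 0.3467 m/day.
Seepage velocity v = q / n_e = 0.3467 / 0.10 = 3.467 m/day.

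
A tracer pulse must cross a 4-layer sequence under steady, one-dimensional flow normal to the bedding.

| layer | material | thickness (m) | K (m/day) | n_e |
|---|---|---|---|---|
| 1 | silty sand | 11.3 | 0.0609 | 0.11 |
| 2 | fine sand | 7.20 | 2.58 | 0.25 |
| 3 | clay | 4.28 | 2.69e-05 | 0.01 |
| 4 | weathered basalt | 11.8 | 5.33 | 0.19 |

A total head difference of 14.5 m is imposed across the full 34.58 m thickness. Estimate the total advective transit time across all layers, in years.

160

With flow normal to the layers, continuity requires the same specific discharge q through every layer.
Σ(b_i/K_i) = 11.3/0.0609 + 7.20/2.58 + 4.28/2.69e-05 + 11.8/5.33 = 1.593e+05 d.
q = Δh / Σ(b_i/K_i) = 14.5 / 1.593e+05 = 9.102e-05 m/day.
In each layer the seepage velocity is v_i = q/n_i, so the layer transit time is t_i = b_i·n_i / q:
  layer 1 (silty sand): t_1 = 11.3 × 0.11 / 9.102e-05 = 13656 d
  layer 2 (fine sand): t_2 = 7.20 × 0.25 / 9.102e-05 = 19775 d
  layer 3 (clay): t_3 = 4.28 × 0.01 / 9.102e-05 = 470.2 d
  layer 4 (weathered basalt): t_4 = 11.8 × 0.19 / 9.102e-05 = 24631 d
Total t = Σ t_i = 58532 days = 160.3 years.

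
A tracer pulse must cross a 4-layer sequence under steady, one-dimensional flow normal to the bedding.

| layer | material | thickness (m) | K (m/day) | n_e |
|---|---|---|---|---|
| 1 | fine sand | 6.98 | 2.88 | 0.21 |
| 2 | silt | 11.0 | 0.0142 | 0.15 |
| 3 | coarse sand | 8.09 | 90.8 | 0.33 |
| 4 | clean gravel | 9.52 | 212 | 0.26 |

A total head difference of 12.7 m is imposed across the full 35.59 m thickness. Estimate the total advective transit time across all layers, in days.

506

With flow normal to the layers, continuity requires the same specific discharge q through every layer.
Σ(b_i/K_i) = 6.98/2.88 + 11.0/0.0142 + 8.09/90.8 + 9.52/212 = 777.2 d.
q = Δh / Σ(b_i/K_i) = 12.7 / 777.2 = 0.01634 m/day.
In each layer the seepage velocity is v_i = q/n_i, so the layer transit time is t_i = b_i·n_i / q:
  layer 1 (fine sand): t_1 = 6.98 × 0.21 / 0.01634 = 89.70 d
  layer 2 (silt): t_2 = 11.0 × 0.15 / 0.01634 = 101.0 d
  layer 3 (coarse sand): t_3 = 8.09 × 0.33 / 0.01634 = 163.4 d
  layer 4 (clean gravel): t_4 = 9.52 × 0.26 / 0.01634 = 151.5 d
Total t = Σ t_i = 505.5 days.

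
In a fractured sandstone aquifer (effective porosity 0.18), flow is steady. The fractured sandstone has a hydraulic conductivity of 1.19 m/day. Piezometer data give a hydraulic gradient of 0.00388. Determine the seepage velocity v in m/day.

0.0257

Hydraulic gradient i = 0.00388.
Darcy flux q = K · i = 1.190 × 0.003880 = 0.004617 m/day.
Seepage velocity v = q / n_e = 0.004617 / 0.18 = 0.02565 m/day.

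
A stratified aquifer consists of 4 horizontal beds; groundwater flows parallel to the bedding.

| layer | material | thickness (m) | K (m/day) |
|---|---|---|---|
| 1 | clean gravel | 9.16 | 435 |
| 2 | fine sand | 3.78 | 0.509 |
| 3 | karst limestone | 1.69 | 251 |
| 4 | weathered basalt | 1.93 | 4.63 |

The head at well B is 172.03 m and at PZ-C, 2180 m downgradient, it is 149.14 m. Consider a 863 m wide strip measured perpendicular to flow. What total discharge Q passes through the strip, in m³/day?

Flow is parallel to layering, so each bed carries its own Darcy discharge and the transmissivities add.
Σ(K_i·b_i) = 435×9.16 + 0.509×3.78 + 251×1.69 + 4.63×1.93 = 4420 m²/day.
Hydraulic gradient i = (172.03 − 149.14) / 2180 = 22.89 / 2180 = 0.01050.
Q = Σ(K_i·b_i) · W · i = 4420 × 863 × 0.01050 = 40049 m³/day.

40000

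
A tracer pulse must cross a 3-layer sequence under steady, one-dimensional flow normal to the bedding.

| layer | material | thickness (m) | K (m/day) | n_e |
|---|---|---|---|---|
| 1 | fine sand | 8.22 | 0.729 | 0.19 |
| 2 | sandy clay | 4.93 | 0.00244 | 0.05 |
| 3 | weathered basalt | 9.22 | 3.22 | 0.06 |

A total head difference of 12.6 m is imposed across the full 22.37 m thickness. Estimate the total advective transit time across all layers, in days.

381

With flow normal to the layers, continuity requires the same specific discharge q through every layer.
Σ(b_i/K_i) = 8.22/0.729 + 4.93/0.00244 + 9.22/3.22 = 2035 d.
q = Δh / Σ(b_i/K_i) = 12.6 / 2035 = 0.006193 m/day.
In each layer the seepage velocity is v_i = q/n_i, so the layer transit time is t_i = b_i·n_i / q:
  layer 1 (fine sand): t_1 = 8.22 × 0.19 / 0.006193 = 252.2 d
  layer 2 (sandy clay): t_2 = 4.93 × 0.05 / 0.006193 = 39.80 d
  layer 3 (weathered basalt): t_3 = 9.22 × 0.06 / 0.006193 = 89.33 d
Total t = Σ t_i = 381.3 days.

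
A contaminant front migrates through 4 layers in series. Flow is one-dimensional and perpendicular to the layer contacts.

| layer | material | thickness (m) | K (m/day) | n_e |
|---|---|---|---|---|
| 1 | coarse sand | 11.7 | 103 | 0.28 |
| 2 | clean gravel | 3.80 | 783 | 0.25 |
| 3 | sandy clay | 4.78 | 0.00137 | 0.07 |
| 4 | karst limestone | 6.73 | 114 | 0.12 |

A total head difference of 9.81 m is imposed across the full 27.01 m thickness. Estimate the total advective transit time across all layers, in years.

With flow normal to the layers, continuity requires the same specific discharge q through every layer.
Σ(b_i/K_i) = 11.7/103 + 3.80/783 + 4.78/0.00137 + 6.73/114 = 3489 d.
q = Δh / Σ(b_i/K_i) = 9.81 / 3489 = 0.002812 m/day.
In each layer the seepage velocity is v_i = q/n_i, so the layer transit time is t_i = b_i·n_i / q:
  layer 1 (coarse sand): t_1 = 11.7 × 0.28 / 0.002812 = 1165 d
  layer 2 (clean gravel): t_2 = 3.80 × 0.25 / 0.002812 = 337.9 d
  layer 3 (sandy clay): t_3 = 4.78 × 0.07 / 0.002812 = 119.0 d
  layer 4 (karst limestone): t_4 = 6.73 × 0.12 / 0.002812 = 287.2 d
Total t = Σ t_i = 1909 days = 5.228 years.

5.23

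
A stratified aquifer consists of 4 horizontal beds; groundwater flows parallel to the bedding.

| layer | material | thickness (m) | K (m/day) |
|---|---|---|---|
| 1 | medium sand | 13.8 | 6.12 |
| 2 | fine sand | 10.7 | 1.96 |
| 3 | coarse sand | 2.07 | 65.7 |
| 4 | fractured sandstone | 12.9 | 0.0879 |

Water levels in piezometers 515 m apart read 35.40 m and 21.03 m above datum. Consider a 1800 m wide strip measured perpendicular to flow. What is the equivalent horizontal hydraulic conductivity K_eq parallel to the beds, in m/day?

6.15

Flow is parallel to layering, so each bed carries its own Darcy discharge and the transmissivities add.
Σ(K_i·b_i) = 6.12×13.8 + 1.96×10.7 + 65.7×2.07 + 0.0879×12.9 = 242.6 m²/day.
Total thickness b = 39.47 m, so K_eq = Σ(K_i·b_i)/b = 6.145 m/day.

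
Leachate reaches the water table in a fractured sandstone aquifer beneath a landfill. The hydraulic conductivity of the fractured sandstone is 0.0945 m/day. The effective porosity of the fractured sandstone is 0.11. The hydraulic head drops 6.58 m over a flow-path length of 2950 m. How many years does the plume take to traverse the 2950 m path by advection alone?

Hydraulic gradient i = Δh / L = 6.58 / 2950 = 0.002231.
Darcy flux q = K · i = 0.09450 × 0.002231 = 0.0002108 m/day.
Seepage velocity v = q / n_e = 0.0002108 / 0.11 = 0.001916 m/day.
Travel time t = L / v = 2950 / 0.001916 = 1.539e+06 days = 4215 years.

4210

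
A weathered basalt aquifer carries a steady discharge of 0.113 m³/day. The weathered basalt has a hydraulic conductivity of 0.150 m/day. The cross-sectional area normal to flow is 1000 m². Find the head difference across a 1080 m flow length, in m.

0.814

From Q = K·A·i, i = Q / (K·A) = 0.113 / (0.1500 × 1000) = 0.0007533.
Head loss Δh = i · L = 0.0007533 × 1080 = 0.8136 m.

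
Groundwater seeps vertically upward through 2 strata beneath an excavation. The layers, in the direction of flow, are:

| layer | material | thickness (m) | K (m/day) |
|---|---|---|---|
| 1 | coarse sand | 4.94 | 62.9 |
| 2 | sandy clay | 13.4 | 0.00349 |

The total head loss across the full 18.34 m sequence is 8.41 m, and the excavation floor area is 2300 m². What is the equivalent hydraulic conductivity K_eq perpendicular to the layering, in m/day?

0.00478

Flow is perpendicular to layering, so the layers act in series and the equivalent K is the thickness-weighted harmonic mean.
Total thickness L = 4.94 + 13.4 = 18.34 m.
Σ(b_i/K_i) = 4.94/62.9 + 13.4/0.00349 = 3840 d.
K_eq = L / Σ(b_i/K_i) = 18.34 / 3840 = 0.004777 m/day.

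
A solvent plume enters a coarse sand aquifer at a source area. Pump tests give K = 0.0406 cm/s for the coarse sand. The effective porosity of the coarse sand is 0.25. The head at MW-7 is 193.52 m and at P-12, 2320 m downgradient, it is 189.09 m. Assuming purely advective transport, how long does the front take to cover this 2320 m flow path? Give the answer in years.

23.7

Convert K: 0.0406 cm/s × 864 = 35.08 m/day.
Hydraulic gradient i = (193.52 − 189.09) / 2320 = 4.43 / 2320 = 0.001909.
Darcy flux q = K · i = 35.08 × 0.001909 = 0.06698 m/day.
Seepage velocity v = q / n_e = 0.06698 / 0.25 = 0.2679 m/day.
Travel time t = L / v = 2320 / 0.2679 = 8659 days = 23.71 years.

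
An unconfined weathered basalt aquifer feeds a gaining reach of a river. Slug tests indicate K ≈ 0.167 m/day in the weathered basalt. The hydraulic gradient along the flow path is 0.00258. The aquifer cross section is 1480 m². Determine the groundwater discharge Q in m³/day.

0.638

Hydraulic gradient i = 0.00258.
Darcy's law: Q = K · A · i = 0.1670 × 1480 × 0.002580 = 0.6377 m³/day.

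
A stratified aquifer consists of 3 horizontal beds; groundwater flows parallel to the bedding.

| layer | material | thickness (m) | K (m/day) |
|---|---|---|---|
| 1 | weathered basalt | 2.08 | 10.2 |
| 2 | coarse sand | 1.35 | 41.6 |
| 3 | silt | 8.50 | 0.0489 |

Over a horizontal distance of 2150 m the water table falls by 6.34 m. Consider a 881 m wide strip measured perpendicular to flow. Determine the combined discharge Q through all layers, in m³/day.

202

Flow is parallel to layering, so each bed carries its own Darcy discharge and the transmissivities add.
Σ(K_i·b_i) = 10.2×2.08 + 41.6×1.35 + 0.0489×8.50 = 77.79 m²/day.
Hydraulic gradient i = Δh / L = 6.34 / 2150 = 0.002949.
Q = Σ(K_i·b_i) · W · i = 77.79 × 881 × 0.002949 = 202.1 m³/day.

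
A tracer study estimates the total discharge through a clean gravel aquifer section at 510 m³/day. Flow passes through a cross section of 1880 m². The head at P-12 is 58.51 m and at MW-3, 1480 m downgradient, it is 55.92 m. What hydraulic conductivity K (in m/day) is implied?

Hydraulic gradient i = (58.51 − 55.92) / 1480 = 2.59 / 1480 = 0.001750.
From Q = K·A·i, K = Q / (A·i) = 510 / (1880 × 0.001750) = 155.0 m/day.

155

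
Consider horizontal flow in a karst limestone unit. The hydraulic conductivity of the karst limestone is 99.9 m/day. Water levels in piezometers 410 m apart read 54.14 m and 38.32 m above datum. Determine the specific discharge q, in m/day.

Hydraulic gradient i = (54.14 − 38.32) / 410 = 15.82 / 410 = 0.03859.
Specific discharge q = K · i = 99.90 × 0.03859 = 3.855 m/day.

3.85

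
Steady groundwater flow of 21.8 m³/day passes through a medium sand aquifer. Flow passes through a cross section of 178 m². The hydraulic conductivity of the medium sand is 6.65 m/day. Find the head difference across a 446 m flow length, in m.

From Q = K·A·i, i = Q / (K·A) = 21.8 / (6.650 × 178.0) = 0.01842.
Head loss Δh = i · L = 0.01842 × 446 = 8.214 m.

8.21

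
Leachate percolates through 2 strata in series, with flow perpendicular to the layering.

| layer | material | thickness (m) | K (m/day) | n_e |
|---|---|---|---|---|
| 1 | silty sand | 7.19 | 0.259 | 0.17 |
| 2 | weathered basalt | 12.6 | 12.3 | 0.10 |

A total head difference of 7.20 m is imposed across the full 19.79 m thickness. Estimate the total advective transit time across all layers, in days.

With flow normal to the layers, continuity requires the same specific discharge q through every layer.
Σ(b_i/K_i) = 7.19/0.259 + 12.6/12.3 = 28.79 d.
q = Δh / Σ(b_i/K_i) = 7.20 / 28.79 = 0.2501 m/day.
In each layer the seepage velocity is v_i = q/n_i, so the layer transit time is t_i = b_i·n_i / q:
  layer 1 (silty sand): t_1 = 7.19 × 0.17 / 0.2501 = 4.887 d
  layer 2 (weathered basalt): t_2 = 12.6 × 0.10 / 0.2501 = 5.037 d
Total t = Σ t_i = 9.924 days.

9.92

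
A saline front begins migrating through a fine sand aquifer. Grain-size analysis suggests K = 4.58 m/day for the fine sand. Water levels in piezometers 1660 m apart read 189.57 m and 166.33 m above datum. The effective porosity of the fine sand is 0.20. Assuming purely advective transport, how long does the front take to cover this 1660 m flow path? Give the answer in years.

14.2

Hydraulic gradient i = (189.57 − 166.33) / 1660 = 23.24 / 1660 = 0.01400.
Darcy flux q = K · i = 4.580 × 0.01400 = 0.06412 m/day.
Seepage velocity v = q / n_e = 0.06412 / 0.20 = 0.3206 m/day.
Travel time t = L / v = 1660 / 0.3206 = 5178 days = 14.18 years.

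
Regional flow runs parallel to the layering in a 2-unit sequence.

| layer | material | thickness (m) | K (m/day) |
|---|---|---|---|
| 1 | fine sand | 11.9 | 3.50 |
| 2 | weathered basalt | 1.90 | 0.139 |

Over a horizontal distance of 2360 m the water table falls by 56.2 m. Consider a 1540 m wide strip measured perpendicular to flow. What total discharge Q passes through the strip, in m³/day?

Flow is parallel to layering, so each bed carries its own Darcy discharge and the transmissivities add.
Σ(K_i·b_i) = 3.50×11.9 + 0.139×1.90 = 41.91 m²/day.
Hydraulic gradient i = Δh / L = 56.2 / 2360 = 0.02381.
Q = Σ(K_i·b_i) · W · i = 41.91 × 1540 × 0.02381 = 1537 m³/day.

1540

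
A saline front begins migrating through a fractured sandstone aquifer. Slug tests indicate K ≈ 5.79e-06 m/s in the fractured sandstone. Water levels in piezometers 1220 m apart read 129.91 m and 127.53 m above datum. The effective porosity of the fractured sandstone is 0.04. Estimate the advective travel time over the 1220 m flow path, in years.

137

Convert K: 5.79e-06 m/s × 86400 = 0.5003 m/day.
Hydraulic gradient i = (129.91 − 127.53) / 1220 = 2.38 / 1220 = 0.001951.
Darcy flux q = K · i = 0.5003 × 0.001951 = 0.0009759 m/day.
Seepage velocity v = q / n_e = 0.0009759 / 0.04 = 0.02440 m/day.
Travel time t = L / v = 1220 / 0.02440 = 50005 days = 136.9 years.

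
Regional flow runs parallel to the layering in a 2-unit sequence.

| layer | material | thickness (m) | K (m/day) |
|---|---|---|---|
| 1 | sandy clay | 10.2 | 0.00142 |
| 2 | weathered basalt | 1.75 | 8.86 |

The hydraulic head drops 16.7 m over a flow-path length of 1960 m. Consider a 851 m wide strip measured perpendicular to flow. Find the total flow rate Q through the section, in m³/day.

Flow is parallel to layering, so each bed carries its own Darcy discharge and the transmissivities add.
Σ(K_i·b_i) = 0.00142×10.2 + 8.86×1.75 = 15.52 m²/day.
Hydraulic gradient i = Δh / L = 16.7 / 1960 = 0.008520.
Q = Σ(K_i·b_i) · W · i = 15.52 × 851 × 0.008520 = 112.5 m³/day.

113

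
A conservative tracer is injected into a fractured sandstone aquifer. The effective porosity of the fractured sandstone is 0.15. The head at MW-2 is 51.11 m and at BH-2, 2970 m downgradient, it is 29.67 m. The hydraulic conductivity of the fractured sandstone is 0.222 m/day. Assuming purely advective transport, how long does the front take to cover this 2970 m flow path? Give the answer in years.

761

Hydraulic gradient i = (51.11 − 29.67) / 2970 = 21.44 / 2970 = 0.007219.
Darcy flux q = K · i = 0.2220 × 0.007219 = 0.001603 m/day.
Seepage velocity v = q / n_e = 0.001603 / 0.15 = 0.01068 m/day.
Travel time t = L / v = 2970 / 0.01068 = 2.780e+05 days = 761.1 years.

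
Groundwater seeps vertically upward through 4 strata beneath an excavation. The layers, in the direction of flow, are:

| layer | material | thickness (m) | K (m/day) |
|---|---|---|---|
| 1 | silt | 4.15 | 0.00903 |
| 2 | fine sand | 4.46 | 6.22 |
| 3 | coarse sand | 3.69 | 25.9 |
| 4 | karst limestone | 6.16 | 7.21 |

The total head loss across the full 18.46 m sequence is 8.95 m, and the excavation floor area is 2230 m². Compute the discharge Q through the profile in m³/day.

Flow is perpendicular to layering, so the layers act in series and the equivalent K is the thickness-weighted harmonic mean.
Total thickness L = 4.15 + 4.46 + 3.69 + 6.16 = 18.46 m.
Σ(b_i/K_i) = 4.15/0.00903 + 4.46/6.22 + 3.69/25.9 + 6.16/7.21 = 461.3 d.
K_eq = L / Σ(b_i/K_i) = 18.46 / 461.3 = 0.04002 m/day.
Q = K_eq · A · (Δh/L) = 0.04002 × 2230 × (8.95/18.46) = 43.27 m³/day.

43.3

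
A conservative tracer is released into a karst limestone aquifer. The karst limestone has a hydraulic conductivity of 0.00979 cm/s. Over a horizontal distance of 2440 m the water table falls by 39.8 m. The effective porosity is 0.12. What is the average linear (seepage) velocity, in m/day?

Convert K: 0.00979 cm/s × 864 = 8.459 m/day.
Hydraulic gradient i = Δh / L = 39.8 / 2440 = 0.01631.
Darcy flux q = K · i = 8.459 × 0.01631 = 0.1380 m/day.
Seepage velocity v = q / n_e = 0.1380 / 0.12 = 1.150 m/day.

1.15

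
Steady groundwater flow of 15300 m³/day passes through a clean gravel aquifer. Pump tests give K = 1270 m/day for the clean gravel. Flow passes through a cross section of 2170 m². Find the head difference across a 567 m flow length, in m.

From Q = K·A·i, i = Q / (K·A) = 15300 / (1270 × 2170) = 0.005552.
Head loss Δh = i · L = 0.005552 × 567 = 3.148 m.

3.15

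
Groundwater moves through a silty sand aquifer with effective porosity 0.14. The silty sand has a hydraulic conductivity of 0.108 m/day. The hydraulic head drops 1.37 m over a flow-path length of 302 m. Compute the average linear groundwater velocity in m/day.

Hydraulic gradient i = Δh / L = 1.37 / 302 = 0.004536.
Darcy flux q = K · i = 0.1080 × 0.004536 = 0.0004899 m/day.
Seepage velocity v = q / n_e = 0.0004899 / 0.14 = 0.003500 m/day.

0.00350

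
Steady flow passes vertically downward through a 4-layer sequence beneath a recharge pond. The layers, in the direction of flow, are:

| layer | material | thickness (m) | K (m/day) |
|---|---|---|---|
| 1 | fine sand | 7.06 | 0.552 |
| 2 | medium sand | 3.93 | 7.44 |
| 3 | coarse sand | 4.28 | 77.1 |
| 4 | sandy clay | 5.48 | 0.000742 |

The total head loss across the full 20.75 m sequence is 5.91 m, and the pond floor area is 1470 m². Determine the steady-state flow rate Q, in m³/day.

Flow is perpendicular to layering, so the layers act in series and the equivalent K is the thickness-weighted harmonic mean.
Total thickness L = 7.06 + 3.93 + 4.28 + 5.48 = 20.75 m.
Σ(b_i/K_i) = 7.06/0.552 + 3.93/7.44 + 4.28/77.1 + 5.48/0.000742 = 7399 d.
K_eq = L / Σ(b_i/K_i) = 20.75 / 7399 = 0.002805 m/day.
Q = K_eq · A · (Δh/L) = 0.002805 × 1470 × (5.91/20.75) = 1.174 m³/day.

1.17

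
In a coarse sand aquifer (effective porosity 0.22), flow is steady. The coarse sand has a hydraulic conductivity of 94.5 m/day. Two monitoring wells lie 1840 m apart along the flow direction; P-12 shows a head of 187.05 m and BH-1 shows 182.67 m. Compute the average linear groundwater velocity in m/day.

Hydraulic gradient i = (187.05 − 182.67) / 1840 = 4.38 / 1840 = 0.002380.
Darcy flux q = K · i = 94.50 × 0.002380 = 0.2250 m/day.
Seepage velocity v = q / n_e = 0.2250 / 0.22 = 1.023 m/day.

1.02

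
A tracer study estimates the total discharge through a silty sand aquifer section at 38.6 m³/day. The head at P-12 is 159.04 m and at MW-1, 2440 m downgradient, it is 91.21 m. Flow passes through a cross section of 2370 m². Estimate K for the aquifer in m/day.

0.586

Hydraulic gradient i = (159.04 − 91.21) / 2440 = 67.83 / 2440 = 0.02780.
From Q = K·A·i, K = Q / (A·i) = 38.6 / (2370 × 0.02780) = 0.5859 m/day.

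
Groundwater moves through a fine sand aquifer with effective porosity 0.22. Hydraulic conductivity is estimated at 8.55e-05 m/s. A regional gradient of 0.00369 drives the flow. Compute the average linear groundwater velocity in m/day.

0.124

Convert K: 8.55e-05 m/s × 86400 = 7.387 m/day.
Hydraulic gradient i = 0.00369.
Darcy flux q = K · i = 7.387 × 0.003690 = 0.02726 m/day.
Seepage velocity v = q / n_e = 0.02726 / 0.22 = 0.1239 m/day.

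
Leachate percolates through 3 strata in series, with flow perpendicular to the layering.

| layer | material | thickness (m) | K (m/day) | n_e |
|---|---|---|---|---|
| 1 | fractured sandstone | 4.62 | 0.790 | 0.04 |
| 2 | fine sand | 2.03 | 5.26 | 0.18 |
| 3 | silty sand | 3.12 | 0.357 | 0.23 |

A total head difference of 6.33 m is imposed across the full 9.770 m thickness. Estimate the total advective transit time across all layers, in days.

3.00

With flow normal to the layers, continuity requires the same specific discharge q through every layer.
Σ(b_i/K_i) = 4.62/0.790 + 2.03/5.26 + 3.12/0.357 = 14.97 d.
q = Δh / Σ(b_i/K_i) = 6.33 / 14.97 = 0.4227 m/day.
In each layer the seepage velocity is v_i = q/n_i, so the layer transit time is t_i = b_i·n_i / q:
  layer 1 (fractured sandstone): t_1 = 4.62 × 0.04 / 0.4227 = 0.4371 d
  layer 2 (fine sand): t_2 = 2.03 × 0.18 / 0.4227 = 0.8643 d
  layer 3 (silty sand): t_3 = 3.12 × 0.23 / 0.4227 = 1.697 d
Total t = Σ t_i = 2.999 days.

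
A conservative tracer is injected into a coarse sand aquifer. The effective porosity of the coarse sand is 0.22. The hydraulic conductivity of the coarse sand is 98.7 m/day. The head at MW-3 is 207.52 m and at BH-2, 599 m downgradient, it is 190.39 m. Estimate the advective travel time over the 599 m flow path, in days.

Hydraulic gradient i = (207.52 − 190.39) / 599 = 17.13 / 599 = 0.02860.
Darcy flux q = K · i = 98.70 × 0.02860 = 2.823 m/day.
Seepage velocity v = q / n_e = 2.823 / 0.22 = 12.83 m/day.
Travel time t = L / v = 599 / 12.83 = 46.69 days.

46.7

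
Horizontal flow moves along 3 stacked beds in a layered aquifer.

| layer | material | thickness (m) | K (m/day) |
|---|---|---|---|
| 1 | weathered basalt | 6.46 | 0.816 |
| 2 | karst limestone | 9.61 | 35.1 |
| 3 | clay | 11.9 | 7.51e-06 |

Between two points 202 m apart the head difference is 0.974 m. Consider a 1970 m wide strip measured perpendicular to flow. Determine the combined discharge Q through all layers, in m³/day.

3250

Flow is parallel to layering, so each bed carries its own Darcy discharge and the transmissivities add.
Σ(K_i·b_i) = 0.816×6.46 + 35.1×9.61 + 7.51e-06×11.9 = 342.6 m²/day.
Hydraulic gradient i = Δh / L = 0.974 / 202 = 0.004822.
Q = Σ(K_i·b_i) · W · i = 342.6 × 1970 × 0.004822 = 3254 m³/day.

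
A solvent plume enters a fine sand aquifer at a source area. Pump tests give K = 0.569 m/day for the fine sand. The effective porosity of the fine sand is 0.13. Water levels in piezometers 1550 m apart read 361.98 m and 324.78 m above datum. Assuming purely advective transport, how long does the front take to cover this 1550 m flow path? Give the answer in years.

40.4

Hydraulic gradient i = (361.98 − 324.78) / 1550 = 37.2 / 1550 = 0.02400.
Darcy flux q = K · i = 0.5690 × 0.02400 = 0.01366 m/day.
Seepage velocity v = q / n_e = 0.01366 / 0.13 = 0.1050 m/day.
Travel time t = L / v = 1550 / 0.1050 = 14755 days = 40.40 years.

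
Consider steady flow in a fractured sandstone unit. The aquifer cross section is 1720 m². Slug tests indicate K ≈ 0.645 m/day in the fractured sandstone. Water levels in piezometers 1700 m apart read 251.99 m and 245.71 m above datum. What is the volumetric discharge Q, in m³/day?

Hydraulic gradient i = (251.99 − 245.71) / 1700 = 6.28 / 1700 = 0.003694.
Darcy's law: Q = K · A · i = 0.6450 × 1720 × 0.003694 = 4.098 m³/day.

4.10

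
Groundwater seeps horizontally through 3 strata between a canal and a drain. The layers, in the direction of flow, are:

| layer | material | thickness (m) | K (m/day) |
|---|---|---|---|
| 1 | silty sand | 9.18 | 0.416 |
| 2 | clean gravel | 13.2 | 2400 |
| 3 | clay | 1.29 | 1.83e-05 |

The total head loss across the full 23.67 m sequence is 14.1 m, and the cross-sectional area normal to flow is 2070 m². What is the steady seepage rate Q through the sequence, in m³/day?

Flow is perpendicular to layering, so the layers act in series and the equivalent K is the thickness-weighted harmonic mean.
Total thickness L = 9.18 + 13.2 + 1.29 = 23.67 m.
Σ(b_i/K_i) = 9.18/0.416 + 13.2/2400 + 1.29/1.83e-05 = 70514 d.
K_eq = L / Σ(b_i/K_i) = 23.67 / 70514 = 0.0003357 m/day.
Q = K_eq · A · (Δh/L) = 0.0003357 × 2070 × (14.1/23.67) = 0.4139 m³/day.

0.414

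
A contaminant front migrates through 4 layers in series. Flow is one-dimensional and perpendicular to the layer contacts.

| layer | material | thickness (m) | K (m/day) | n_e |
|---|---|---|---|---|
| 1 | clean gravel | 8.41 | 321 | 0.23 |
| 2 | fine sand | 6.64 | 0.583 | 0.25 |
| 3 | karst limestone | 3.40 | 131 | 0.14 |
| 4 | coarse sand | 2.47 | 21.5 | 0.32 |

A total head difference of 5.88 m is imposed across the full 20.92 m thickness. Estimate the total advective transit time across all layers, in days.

With flow normal to the layers, continuity requires the same specific discharge q through every layer.
Σ(b_i/K_i) = 8.41/321 + 6.64/0.583 + 3.40/131 + 2.47/21.5 = 11.56 d.
q = Δh / Σ(b_i/K_i) = 5.88 / 11.56 = 0.5088 m/day.
In each layer the seepage velocity is v_i = q/n_i, so the layer transit time is t_i = b_i·n_i / q:
  layer 1 (clean gravel): t_1 = 8.41 × 0.23 / 0.5088 = 3.802 d
  layer 2 (fine sand): t_2 = 6.64 × 0.25 / 0.5088 = 3.263 d
  layer 3 (karst limestone): t_3 = 3.40 × 0.14 / 0.5088 = 0.9355 d
  layer 4 (coarse sand): t_4 = 2.47 × 0.32 / 0.5088 = 1.553 d
Total t = Σ t_i = 9.553 days.

9.55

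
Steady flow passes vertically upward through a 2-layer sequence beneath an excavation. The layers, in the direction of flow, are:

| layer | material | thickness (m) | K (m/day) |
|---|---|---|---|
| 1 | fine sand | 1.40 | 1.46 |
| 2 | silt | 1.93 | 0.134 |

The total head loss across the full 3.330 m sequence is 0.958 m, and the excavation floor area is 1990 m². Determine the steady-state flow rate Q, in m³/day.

124

Flow is perpendicular to layering, so the layers act in series and the equivalent K is the thickness-weighted harmonic mean.
Total thickness L = 1.40 + 1.93 = 3.330 m.
Σ(b_i/K_i) = 1.40/1.46 + 1.93/0.134 = 15.36 d.
K_eq = L / Σ(b_i/K_i) = 3.330 / 15.36 = 0.2168 m/day.
Q = K_eq · A · (Δh/L) = 0.2168 × 1990 × (0.958/3.330) = 124.1 m³/day.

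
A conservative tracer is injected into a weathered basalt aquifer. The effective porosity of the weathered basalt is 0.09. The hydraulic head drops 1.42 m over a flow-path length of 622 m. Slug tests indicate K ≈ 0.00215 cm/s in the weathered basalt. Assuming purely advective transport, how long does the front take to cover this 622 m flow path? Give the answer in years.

36.1

Convert K: 0.00215 cm/s × 864 = 1.858 m/day.
Hydraulic gradient i = Δh / L = 1.42 / 622 = 0.002283.
Darcy flux q = K · i = 1.858 × 0.002283 = 0.004241 m/day.
Seepage velocity v = q / n_e = 0.004241 / 0.09 = 0.04712 m/day.
Travel time t = L / v = 622 / 0.04712 = 13200 days = 36.14 years.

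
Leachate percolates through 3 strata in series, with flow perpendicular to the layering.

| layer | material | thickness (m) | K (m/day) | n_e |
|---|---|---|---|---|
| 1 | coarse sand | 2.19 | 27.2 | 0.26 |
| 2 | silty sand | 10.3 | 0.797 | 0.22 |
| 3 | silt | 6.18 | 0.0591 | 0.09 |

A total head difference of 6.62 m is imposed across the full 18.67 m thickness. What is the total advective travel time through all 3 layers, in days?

With flow normal to the layers, continuity requires the same specific discharge q through every layer.
Σ(b_i/K_i) = 2.19/27.2 + 10.3/0.797 + 6.18/0.0591 = 117.6 d.
q = Δh / Σ(b_i/K_i) = 6.62 / 117.6 = 0.05631 m/day.
In each layer the seepage velocity is v_i = q/n_i, so the layer transit time is t_i = b_i·n_i / q:
  layer 1 (coarse sand): t_1 = 2.19 × 0.26 / 0.05631 = 10.11 d
  layer 2 (silty sand): t_2 = 10.3 × 0.22 / 0.05631 = 40.24 d
  layer 3 (silt): t_3 = 6.18 × 0.09 / 0.05631 = 9.878 d
Total t = Σ t_i = 60.24 days.

60.2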